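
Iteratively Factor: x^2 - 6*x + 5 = (x - 5)*(x - 1)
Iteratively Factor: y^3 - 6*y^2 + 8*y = (y)*(y^2 - 6*y + 8) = y*(y - 2)*(y - 4)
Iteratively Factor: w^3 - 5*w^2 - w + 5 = (w - 1)*(w^2 - 4*w - 5) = (w - 5)*(w - 1)*(w + 1)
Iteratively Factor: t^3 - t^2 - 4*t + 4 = (t + 2)*(t^2 - 3*t + 2) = (t - 2)*(t + 2)*(t - 1)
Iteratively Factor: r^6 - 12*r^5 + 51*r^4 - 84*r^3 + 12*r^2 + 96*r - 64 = (r - 1)*(r^5 - 11*r^4 + 40*r^3 - 44*r^2 - 32*r + 64) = (r - 1)*(r + 1)*(r^4 - 12*r^3 + 52*r^2 - 96*r + 64) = (r - 4)*(r - 1)*(r + 1)*(r^3 - 8*r^2 + 20*r - 16) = (r - 4)*(r - 2)*(r - 1)*(r + 1)*(r^2 - 6*r + 8) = (r - 4)^2*(r - 2)*(r - 1)*(r + 1)*(r - 2)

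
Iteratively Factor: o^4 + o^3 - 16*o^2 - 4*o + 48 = (o - 2)*(o^3 + 3*o^2 - 10*o - 24) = (o - 2)*(o + 2)*(o^2 + o - 12) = (o - 3)*(o - 2)*(o + 2)*(o + 4)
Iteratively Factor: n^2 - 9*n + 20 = (n - 5)*(n - 4)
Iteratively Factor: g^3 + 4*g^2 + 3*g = (g + 3)*(g^2 + g) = (g + 1)*(g + 3)*(g)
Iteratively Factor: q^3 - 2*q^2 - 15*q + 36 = (q - 3)*(q^2 + q - 12) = (q - 3)^2*(q + 4)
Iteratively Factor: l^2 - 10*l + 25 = (l - 5)*(l - 5)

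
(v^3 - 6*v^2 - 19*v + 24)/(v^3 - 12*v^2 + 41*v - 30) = (v^2 - 5*v - 24)/(v^2 - 11*v + 30)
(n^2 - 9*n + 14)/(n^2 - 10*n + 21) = (n - 2)/(n - 3)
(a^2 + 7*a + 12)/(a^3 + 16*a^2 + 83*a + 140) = (a + 3)/(a^2 + 12*a + 35)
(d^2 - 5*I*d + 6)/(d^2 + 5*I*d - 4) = (d - 6*I)/(d + 4*I)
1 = 1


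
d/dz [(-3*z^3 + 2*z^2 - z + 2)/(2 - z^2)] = (3*z^4 - 19*z^2 + 12*z - 2)/(z^4 - 4*z^2 + 4)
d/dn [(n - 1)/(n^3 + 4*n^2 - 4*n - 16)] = (n^3 + 4*n^2 - 4*n - (n - 1)*(3*n^2 + 8*n - 4) - 16)/(n^3 + 4*n^2 - 4*n - 16)^2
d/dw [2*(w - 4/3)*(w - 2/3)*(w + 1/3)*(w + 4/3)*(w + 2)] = 10*w^4 + 40*w^3/3 - 16*w^2 - 368*w/27 + 256/81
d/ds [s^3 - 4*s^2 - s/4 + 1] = 3*s^2 - 8*s - 1/4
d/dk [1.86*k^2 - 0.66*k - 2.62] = 3.72*k - 0.66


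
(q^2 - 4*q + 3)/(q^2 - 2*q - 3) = (q - 1)/(q + 1)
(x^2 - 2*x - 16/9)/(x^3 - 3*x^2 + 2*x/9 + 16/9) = 1/(x - 1)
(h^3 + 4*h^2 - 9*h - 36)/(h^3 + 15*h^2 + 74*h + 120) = (h^2 - 9)/(h^2 + 11*h + 30)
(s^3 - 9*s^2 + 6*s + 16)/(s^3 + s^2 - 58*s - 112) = (s^2 - s - 2)/(s^2 + 9*s + 14)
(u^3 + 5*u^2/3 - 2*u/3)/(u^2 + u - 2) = u*(3*u - 1)/(3*(u - 1))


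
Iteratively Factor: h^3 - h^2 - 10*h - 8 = (h - 4)*(h^2 + 3*h + 2) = (h - 4)*(h + 2)*(h + 1)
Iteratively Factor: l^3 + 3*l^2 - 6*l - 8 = (l + 1)*(l^2 + 2*l - 8) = (l + 1)*(l + 4)*(l - 2)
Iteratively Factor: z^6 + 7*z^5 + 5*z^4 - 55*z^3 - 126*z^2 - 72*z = (z)*(z^5 + 7*z^4 + 5*z^3 - 55*z^2 - 126*z - 72) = z*(z + 1)*(z^4 + 6*z^3 - z^2 - 54*z - 72) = z*(z + 1)*(z + 2)*(z^3 + 4*z^2 - 9*z - 36) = z*(z + 1)*(z + 2)*(z + 3)*(z^2 + z - 12) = z*(z - 3)*(z + 1)*(z + 2)*(z + 3)*(z + 4)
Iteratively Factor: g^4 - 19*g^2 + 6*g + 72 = (g + 4)*(g^3 - 4*g^2 - 3*g + 18) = (g + 2)*(g + 4)*(g^2 - 6*g + 9) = (g - 3)*(g + 2)*(g + 4)*(g - 3)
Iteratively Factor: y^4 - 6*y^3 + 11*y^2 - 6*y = (y - 1)*(y^3 - 5*y^2 + 6*y) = (y - 3)*(y - 1)*(y^2 - 2*y) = y*(y - 3)*(y - 1)*(y - 2)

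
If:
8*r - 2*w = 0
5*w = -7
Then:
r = -7/20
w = -7/5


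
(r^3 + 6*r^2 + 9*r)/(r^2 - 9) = r*(r + 3)/(r - 3)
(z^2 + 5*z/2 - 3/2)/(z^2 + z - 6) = (z - 1/2)/(z - 2)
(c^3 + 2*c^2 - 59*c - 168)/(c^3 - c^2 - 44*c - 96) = (c + 7)/(c + 4)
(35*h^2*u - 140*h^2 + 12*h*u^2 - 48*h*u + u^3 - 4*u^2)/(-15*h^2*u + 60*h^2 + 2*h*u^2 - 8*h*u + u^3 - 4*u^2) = (7*h + u)/(-3*h + u)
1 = 1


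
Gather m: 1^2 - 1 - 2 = -2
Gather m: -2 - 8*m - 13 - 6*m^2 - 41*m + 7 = -6*m^2 - 49*m - 8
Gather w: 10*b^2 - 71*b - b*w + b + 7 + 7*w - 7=10*b^2 - 70*b + w*(7 - b)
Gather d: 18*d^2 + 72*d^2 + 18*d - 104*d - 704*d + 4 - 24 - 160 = 90*d^2 - 790*d - 180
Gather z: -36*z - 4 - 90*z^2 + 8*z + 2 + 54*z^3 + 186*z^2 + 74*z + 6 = 54*z^3 + 96*z^2 + 46*z + 4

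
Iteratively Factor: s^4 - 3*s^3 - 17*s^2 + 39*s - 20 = (s - 1)*(s^3 - 2*s^2 - 19*s + 20) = (s - 1)^2*(s^2 - s - 20) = (s - 5)*(s - 1)^2*(s + 4)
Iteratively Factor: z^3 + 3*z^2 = (z)*(z^2 + 3*z) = z^2*(z + 3)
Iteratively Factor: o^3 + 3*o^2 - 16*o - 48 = (o - 4)*(o^2 + 7*o + 12) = (o - 4)*(o + 3)*(o + 4)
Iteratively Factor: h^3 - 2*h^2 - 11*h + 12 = (h + 3)*(h^2 - 5*h + 4) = (h - 1)*(h + 3)*(h - 4)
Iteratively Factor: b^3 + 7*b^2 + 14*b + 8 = (b + 2)*(b^2 + 5*b + 4) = (b + 1)*(b + 2)*(b + 4)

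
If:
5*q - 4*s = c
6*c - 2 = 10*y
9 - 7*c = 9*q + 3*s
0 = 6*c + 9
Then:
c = -3/2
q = 49/34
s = 37/17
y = -11/10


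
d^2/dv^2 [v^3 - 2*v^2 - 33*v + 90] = 6*v - 4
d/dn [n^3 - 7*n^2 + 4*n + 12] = 3*n^2 - 14*n + 4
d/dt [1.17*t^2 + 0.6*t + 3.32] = 2.34*t + 0.6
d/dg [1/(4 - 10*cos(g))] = -5*sin(g)/(2*(5*cos(g) - 2)^2)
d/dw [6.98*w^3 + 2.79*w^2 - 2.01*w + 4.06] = 20.94*w^2 + 5.58*w - 2.01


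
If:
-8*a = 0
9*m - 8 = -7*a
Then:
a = 0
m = 8/9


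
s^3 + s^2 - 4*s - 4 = (s - 2)*(s + 1)*(s + 2)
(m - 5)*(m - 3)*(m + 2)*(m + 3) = m^4 - 3*m^3 - 19*m^2 + 27*m + 90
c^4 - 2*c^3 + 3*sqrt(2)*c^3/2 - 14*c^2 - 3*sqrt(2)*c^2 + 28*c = c*(c - 2)*(c - 2*sqrt(2))*(c + 7*sqrt(2)/2)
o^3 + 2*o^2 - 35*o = o*(o - 5)*(o + 7)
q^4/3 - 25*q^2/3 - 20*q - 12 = (q/3 + 1)*(q - 6)*(q + 1)*(q + 2)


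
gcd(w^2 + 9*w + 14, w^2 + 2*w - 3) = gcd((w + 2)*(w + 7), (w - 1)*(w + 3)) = 1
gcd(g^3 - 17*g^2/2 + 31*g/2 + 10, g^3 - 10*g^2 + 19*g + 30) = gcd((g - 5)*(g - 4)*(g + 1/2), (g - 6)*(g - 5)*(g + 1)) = g - 5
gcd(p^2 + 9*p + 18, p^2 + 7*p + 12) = p + 3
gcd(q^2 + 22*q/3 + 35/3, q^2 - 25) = q + 5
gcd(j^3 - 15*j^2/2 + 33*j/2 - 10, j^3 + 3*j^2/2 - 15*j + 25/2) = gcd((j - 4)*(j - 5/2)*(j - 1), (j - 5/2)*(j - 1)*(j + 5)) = j^2 - 7*j/2 + 5/2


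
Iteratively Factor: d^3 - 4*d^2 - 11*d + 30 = (d - 2)*(d^2 - 2*d - 15) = (d - 2)*(d + 3)*(d - 5)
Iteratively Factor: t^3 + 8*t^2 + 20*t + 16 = (t + 2)*(t^2 + 6*t + 8) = (t + 2)*(t + 4)*(t + 2)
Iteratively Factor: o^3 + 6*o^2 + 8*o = (o + 2)*(o^2 + 4*o) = o*(o + 2)*(o + 4)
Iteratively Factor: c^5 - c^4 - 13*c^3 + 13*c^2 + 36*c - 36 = (c - 3)*(c^4 + 2*c^3 - 7*c^2 - 8*c + 12) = (c - 3)*(c - 1)*(c^3 + 3*c^2 - 4*c - 12) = (c - 3)*(c - 1)*(c + 3)*(c^2 - 4) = (c - 3)*(c - 2)*(c - 1)*(c + 3)*(c + 2)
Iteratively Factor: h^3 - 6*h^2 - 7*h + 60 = (h - 5)*(h^2 - h - 12) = (h - 5)*(h + 3)*(h - 4)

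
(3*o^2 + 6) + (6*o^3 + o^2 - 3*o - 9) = 6*o^3 + 4*o^2 - 3*o - 3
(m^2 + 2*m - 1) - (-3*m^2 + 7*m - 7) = 4*m^2 - 5*m + 6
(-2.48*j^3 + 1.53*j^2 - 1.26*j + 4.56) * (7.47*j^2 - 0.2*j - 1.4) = -18.5256*j^5 + 11.9251*j^4 - 6.2462*j^3 + 32.1732*j^2 + 0.852*j - 6.384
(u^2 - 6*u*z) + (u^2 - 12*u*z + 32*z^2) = 2*u^2 - 18*u*z + 32*z^2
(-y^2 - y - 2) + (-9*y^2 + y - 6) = -10*y^2 - 8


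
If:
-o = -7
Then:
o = 7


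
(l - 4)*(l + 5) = l^2 + l - 20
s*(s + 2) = s^2 + 2*s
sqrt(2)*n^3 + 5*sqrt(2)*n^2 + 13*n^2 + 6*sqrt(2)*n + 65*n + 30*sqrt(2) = (n + 5)*(n + 6*sqrt(2))*(sqrt(2)*n + 1)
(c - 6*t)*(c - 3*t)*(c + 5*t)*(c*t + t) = c^4*t - 4*c^3*t^2 + c^3*t - 27*c^2*t^3 - 4*c^2*t^2 + 90*c*t^4 - 27*c*t^3 + 90*t^4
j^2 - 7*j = j*(j - 7)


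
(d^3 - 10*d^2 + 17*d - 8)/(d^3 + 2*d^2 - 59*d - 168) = (d^2 - 2*d + 1)/(d^2 + 10*d + 21)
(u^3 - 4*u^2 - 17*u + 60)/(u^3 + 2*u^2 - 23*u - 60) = (u - 3)/(u + 3)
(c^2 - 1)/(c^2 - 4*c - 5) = (c - 1)/(c - 5)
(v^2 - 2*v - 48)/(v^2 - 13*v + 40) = (v + 6)/(v - 5)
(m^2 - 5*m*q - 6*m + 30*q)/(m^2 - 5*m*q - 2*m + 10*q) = (m - 6)/(m - 2)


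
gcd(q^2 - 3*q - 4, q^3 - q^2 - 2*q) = q + 1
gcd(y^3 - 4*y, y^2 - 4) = y^2 - 4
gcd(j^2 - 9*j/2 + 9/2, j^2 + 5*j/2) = 1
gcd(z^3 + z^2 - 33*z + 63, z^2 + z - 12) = z - 3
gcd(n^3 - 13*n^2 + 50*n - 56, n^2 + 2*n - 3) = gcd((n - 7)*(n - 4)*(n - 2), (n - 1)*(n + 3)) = 1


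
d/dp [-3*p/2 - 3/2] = -3/2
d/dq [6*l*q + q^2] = 6*l + 2*q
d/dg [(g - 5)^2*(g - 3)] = (g - 5)*(3*g - 11)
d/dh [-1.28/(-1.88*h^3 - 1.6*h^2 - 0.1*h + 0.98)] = (-7.2192*h^2 - 4.096*h - 0.128)/(1.88*h^3 + 1.6*h^2 + 0.1*h - 0.98)^2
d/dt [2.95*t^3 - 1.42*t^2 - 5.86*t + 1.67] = 8.85*t^2 - 2.84*t - 5.86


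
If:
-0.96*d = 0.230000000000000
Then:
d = -0.24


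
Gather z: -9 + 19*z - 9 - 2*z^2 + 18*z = -2*z^2 + 37*z - 18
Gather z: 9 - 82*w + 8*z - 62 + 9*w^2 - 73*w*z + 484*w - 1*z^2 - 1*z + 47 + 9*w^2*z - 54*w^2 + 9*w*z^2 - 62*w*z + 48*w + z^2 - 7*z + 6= -45*w^2 + 9*w*z^2 + 450*w + z*(9*w^2 - 135*w)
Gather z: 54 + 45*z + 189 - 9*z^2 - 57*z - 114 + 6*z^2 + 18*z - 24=-3*z^2 + 6*z + 105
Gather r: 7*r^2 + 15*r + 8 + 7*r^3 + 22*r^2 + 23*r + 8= 7*r^3 + 29*r^2 + 38*r + 16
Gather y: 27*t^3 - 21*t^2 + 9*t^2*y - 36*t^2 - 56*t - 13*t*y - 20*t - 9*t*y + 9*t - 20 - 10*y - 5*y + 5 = 27*t^3 - 57*t^2 - 67*t + y*(9*t^2 - 22*t - 15) - 15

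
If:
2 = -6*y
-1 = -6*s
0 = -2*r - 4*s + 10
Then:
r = 14/3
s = 1/6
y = -1/3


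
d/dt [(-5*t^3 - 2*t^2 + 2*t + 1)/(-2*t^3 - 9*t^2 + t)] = (41*t^4 - 2*t^3 + 22*t^2 + 18*t - 1)/(t^2*(4*t^4 + 36*t^3 + 77*t^2 - 18*t + 1))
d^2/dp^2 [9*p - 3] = 0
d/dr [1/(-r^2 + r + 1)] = (2*r - 1)/(-r^2 + r + 1)^2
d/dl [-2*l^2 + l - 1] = 1 - 4*l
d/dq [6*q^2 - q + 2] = 12*q - 1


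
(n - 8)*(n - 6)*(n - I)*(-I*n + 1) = -I*n^4 + 14*I*n^3 - 49*I*n^2 + 14*I*n - 48*I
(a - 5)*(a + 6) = a^2 + a - 30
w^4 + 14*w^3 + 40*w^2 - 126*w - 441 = (w - 3)*(w + 3)*(w + 7)^2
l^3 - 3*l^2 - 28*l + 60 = (l - 6)*(l - 2)*(l + 5)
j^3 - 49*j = j*(j - 7)*(j + 7)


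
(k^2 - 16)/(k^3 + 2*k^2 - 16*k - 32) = 1/(k + 2)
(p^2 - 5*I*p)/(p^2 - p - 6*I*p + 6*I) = p*(p - 5*I)/(p^2 - p - 6*I*p + 6*I)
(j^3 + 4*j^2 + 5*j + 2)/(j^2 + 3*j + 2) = j + 1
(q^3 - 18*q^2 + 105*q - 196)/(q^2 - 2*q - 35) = (q^2 - 11*q + 28)/(q + 5)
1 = 1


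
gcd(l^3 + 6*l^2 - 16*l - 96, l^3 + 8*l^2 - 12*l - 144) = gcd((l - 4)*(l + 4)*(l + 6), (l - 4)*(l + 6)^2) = l^2 + 2*l - 24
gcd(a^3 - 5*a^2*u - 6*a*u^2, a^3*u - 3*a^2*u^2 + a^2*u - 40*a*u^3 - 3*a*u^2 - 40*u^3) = 1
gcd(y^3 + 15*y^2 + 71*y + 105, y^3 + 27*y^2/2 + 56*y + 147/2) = y^2 + 10*y + 21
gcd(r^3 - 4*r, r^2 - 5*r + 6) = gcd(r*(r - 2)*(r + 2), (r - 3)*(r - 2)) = r - 2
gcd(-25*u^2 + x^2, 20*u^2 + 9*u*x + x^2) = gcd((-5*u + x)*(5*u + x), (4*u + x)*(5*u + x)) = 5*u + x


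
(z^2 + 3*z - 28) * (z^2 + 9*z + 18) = z^4 + 12*z^3 + 17*z^2 - 198*z - 504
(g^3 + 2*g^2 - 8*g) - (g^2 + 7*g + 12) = g^3 + g^2 - 15*g - 12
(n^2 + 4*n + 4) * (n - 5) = n^3 - n^2 - 16*n - 20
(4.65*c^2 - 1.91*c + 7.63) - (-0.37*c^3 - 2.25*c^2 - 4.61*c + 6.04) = 0.37*c^3 + 6.9*c^2 + 2.7*c + 1.59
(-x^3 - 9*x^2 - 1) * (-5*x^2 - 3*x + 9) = 5*x^5 + 48*x^4 + 18*x^3 - 76*x^2 + 3*x - 9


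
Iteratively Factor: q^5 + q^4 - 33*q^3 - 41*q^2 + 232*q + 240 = (q + 1)*(q^4 - 33*q^2 - 8*q + 240) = (q - 3)*(q + 1)*(q^3 + 3*q^2 - 24*q - 80) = (q - 5)*(q - 3)*(q + 1)*(q^2 + 8*q + 16) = (q - 5)*(q - 3)*(q + 1)*(q + 4)*(q + 4)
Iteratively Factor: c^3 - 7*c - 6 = (c + 2)*(c^2 - 2*c - 3) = (c - 3)*(c + 2)*(c + 1)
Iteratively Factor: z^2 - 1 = (z + 1)*(z - 1)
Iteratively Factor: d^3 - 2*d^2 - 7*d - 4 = (d + 1)*(d^2 - 3*d - 4) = (d + 1)^2*(d - 4)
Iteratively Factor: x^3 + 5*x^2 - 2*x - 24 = (x - 2)*(x^2 + 7*x + 12) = (x - 2)*(x + 4)*(x + 3)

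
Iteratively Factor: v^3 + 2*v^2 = (v)*(v^2 + 2*v) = v*(v + 2)*(v)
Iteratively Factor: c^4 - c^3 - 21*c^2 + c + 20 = (c - 1)*(c^3 - 21*c - 20) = (c - 1)*(c + 1)*(c^2 - c - 20) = (c - 5)*(c - 1)*(c + 1)*(c + 4)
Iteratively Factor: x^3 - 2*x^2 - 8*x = (x - 4)*(x^2 + 2*x) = x*(x - 4)*(x + 2)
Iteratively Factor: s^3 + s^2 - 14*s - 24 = (s - 4)*(s^2 + 5*s + 6) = (s - 4)*(s + 2)*(s + 3)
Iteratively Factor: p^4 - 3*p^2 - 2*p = (p + 1)*(p^3 - p^2 - 2*p) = p*(p + 1)*(p^2 - p - 2) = p*(p - 2)*(p + 1)*(p + 1)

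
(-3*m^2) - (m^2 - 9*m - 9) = -4*m^2 + 9*m + 9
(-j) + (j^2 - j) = j^2 - 2*j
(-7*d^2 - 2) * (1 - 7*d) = 49*d^3 - 7*d^2 + 14*d - 2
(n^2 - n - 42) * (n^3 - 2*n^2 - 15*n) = n^5 - 3*n^4 - 55*n^3 + 99*n^2 + 630*n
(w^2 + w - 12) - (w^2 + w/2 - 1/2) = w/2 - 23/2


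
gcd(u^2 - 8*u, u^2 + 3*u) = u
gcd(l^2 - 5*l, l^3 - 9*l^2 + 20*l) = l^2 - 5*l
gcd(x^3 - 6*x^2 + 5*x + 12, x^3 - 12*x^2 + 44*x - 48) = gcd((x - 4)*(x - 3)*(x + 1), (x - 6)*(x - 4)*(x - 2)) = x - 4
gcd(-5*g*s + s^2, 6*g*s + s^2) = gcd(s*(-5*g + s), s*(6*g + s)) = s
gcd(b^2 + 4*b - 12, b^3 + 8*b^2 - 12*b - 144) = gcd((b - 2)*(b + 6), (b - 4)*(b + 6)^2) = b + 6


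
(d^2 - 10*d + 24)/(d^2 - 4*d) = (d - 6)/d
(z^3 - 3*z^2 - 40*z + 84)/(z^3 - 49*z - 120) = (-z^3 + 3*z^2 + 40*z - 84)/(-z^3 + 49*z + 120)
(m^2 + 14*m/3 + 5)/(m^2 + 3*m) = (m + 5/3)/m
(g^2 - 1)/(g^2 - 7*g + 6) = (g + 1)/(g - 6)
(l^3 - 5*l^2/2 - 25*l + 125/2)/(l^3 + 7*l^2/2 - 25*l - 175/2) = (2*l - 5)/(2*l + 7)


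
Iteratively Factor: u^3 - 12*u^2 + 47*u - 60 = (u - 5)*(u^2 - 7*u + 12) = (u - 5)*(u - 4)*(u - 3)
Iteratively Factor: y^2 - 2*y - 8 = (y + 2)*(y - 4)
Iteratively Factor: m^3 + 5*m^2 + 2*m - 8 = (m + 2)*(m^2 + 3*m - 4) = (m + 2)*(m + 4)*(m - 1)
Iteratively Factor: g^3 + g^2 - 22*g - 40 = (g + 2)*(g^2 - g - 20) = (g + 2)*(g + 4)*(g - 5)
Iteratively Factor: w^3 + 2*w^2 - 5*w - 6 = (w + 3)*(w^2 - w - 2) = (w + 1)*(w + 3)*(w - 2)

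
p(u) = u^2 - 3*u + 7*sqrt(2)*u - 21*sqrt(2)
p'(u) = 2*u - 3 + 7*sqrt(2)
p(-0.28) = -31.55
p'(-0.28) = 6.34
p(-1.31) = -37.02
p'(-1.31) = 4.28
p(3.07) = 0.91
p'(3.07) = 13.04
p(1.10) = -20.90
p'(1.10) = 9.10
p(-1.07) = -35.94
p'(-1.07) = 4.76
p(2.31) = -8.42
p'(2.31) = 11.52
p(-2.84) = -41.23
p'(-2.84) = 1.22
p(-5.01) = -39.16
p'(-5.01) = -3.12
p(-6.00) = -35.10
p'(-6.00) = -5.10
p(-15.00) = 91.81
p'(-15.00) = -23.10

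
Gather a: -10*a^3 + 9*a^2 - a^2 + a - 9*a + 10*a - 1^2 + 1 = -10*a^3 + 8*a^2 + 2*a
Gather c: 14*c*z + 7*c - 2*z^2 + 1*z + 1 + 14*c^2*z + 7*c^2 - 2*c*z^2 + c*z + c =c^2*(14*z + 7) + c*(-2*z^2 + 15*z + 8) - 2*z^2 + z + 1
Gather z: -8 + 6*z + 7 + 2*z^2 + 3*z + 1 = 2*z^2 + 9*z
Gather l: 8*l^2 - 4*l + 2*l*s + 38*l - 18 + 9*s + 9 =8*l^2 + l*(2*s + 34) + 9*s - 9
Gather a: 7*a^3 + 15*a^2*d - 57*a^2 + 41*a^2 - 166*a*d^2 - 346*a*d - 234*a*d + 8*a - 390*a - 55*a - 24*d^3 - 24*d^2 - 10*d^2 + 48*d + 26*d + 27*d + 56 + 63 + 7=7*a^3 + a^2*(15*d - 16) + a*(-166*d^2 - 580*d - 437) - 24*d^3 - 34*d^2 + 101*d + 126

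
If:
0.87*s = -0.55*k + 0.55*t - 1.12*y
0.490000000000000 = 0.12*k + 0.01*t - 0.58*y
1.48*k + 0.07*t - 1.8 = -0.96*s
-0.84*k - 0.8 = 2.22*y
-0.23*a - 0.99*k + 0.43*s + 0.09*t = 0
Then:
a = -2.26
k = 0.82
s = 0.59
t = 0.38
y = -0.67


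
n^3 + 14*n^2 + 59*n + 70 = (n + 2)*(n + 5)*(n + 7)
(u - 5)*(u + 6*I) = u^2 - 5*u + 6*I*u - 30*I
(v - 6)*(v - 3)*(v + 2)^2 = v^4 - 5*v^3 - 14*v^2 + 36*v + 72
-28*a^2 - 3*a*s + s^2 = (-7*a + s)*(4*a + s)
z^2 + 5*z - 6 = (z - 1)*(z + 6)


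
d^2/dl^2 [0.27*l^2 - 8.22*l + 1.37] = 0.540000000000000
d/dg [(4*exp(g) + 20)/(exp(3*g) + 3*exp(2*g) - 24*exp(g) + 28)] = 8*(-exp(2*g) - 11*exp(g) - 37)*exp(g)/(exp(5*g) + 8*exp(4*g) - 23*exp(3*g) - 134*exp(2*g) + 476*exp(g) - 392)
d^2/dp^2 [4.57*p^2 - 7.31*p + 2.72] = 9.14000000000000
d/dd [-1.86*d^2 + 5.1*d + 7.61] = 5.1 - 3.72*d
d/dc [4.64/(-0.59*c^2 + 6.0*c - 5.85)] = (5.4752*c - 27.84)/(0.59*c^2 - 6.0*c + 5.85)^2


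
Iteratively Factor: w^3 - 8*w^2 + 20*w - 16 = (w - 2)*(w^2 - 6*w + 8) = (w - 2)^2*(w - 4)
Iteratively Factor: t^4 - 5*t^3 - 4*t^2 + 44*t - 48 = (t - 2)*(t^3 - 3*t^2 - 10*t + 24) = (t - 2)^2*(t^2 - t - 12) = (t - 4)*(t - 2)^2*(t + 3)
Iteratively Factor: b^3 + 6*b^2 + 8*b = (b)*(b^2 + 6*b + 8) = b*(b + 2)*(b + 4)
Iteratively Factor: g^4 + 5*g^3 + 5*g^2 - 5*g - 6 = (g + 3)*(g^3 + 2*g^2 - g - 2) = (g - 1)*(g + 3)*(g^2 + 3*g + 2) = (g - 1)*(g + 1)*(g + 3)*(g + 2)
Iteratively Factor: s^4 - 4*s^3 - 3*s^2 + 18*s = (s - 3)*(s^3 - s^2 - 6*s) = (s - 3)^2*(s^2 + 2*s) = (s - 3)^2*(s + 2)*(s)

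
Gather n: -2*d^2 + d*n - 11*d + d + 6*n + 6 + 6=-2*d^2 - 10*d + n*(d + 6) + 12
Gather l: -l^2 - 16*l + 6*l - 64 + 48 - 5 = -l^2 - 10*l - 21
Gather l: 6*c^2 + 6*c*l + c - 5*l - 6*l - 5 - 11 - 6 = 6*c^2 + c + l*(6*c - 11) - 22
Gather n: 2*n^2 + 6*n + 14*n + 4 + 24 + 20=2*n^2 + 20*n + 48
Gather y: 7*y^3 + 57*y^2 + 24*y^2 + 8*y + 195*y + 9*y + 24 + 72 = 7*y^3 + 81*y^2 + 212*y + 96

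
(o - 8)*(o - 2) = o^2 - 10*o + 16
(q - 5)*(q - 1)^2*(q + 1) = q^4 - 6*q^3 + 4*q^2 + 6*q - 5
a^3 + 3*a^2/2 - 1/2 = (a - 1/2)*(a + 1)^2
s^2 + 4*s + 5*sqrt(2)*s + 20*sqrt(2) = (s + 4)*(s + 5*sqrt(2))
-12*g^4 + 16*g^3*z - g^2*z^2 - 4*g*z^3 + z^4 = (-3*g + z)*(-2*g + z)*(-g + z)*(2*g + z)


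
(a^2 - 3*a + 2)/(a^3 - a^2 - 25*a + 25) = (a - 2)/(a^2 - 25)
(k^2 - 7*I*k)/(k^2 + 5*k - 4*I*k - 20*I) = k*(k - 7*I)/(k^2 + k*(5 - 4*I) - 20*I)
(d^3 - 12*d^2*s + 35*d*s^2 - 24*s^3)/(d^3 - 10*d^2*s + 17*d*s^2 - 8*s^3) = (-d + 3*s)/(-d + s)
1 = 1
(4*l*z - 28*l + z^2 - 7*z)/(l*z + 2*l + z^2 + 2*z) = (4*l*z - 28*l + z^2 - 7*z)/(l*z + 2*l + z^2 + 2*z)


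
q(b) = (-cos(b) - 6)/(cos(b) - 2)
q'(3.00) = -0.13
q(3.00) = 1.68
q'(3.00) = -0.13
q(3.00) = 1.68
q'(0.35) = -2.44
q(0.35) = 6.54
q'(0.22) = -1.66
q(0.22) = 6.81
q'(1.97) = -1.29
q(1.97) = 2.35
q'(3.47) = 0.30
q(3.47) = 1.72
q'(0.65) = -3.34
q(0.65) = 5.64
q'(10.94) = 1.89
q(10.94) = 2.89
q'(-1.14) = 2.90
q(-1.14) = 4.06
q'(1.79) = -1.59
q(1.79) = 2.61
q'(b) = (-cos(b) - 6)*sin(b)/(cos(b) - 2)^2 + sin(b)/(cos(b) - 2) = -8*sin(b)/(cos(b) - 2)^2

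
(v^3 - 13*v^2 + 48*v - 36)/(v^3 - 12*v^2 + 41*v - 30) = (v - 6)/(v - 5)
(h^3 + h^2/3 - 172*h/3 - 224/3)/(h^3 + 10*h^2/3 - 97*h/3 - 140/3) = (h - 8)/(h - 5)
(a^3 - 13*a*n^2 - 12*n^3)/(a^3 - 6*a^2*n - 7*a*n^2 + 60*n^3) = (a + n)/(a - 5*n)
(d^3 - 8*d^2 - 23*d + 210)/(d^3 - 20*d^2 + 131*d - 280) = (d^2 - d - 30)/(d^2 - 13*d + 40)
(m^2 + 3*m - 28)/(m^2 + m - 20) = (m + 7)/(m + 5)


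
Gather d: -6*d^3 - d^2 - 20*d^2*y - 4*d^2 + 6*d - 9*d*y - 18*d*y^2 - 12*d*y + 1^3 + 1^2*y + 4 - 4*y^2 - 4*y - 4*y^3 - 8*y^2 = -6*d^3 + d^2*(-20*y - 5) + d*(-18*y^2 - 21*y + 6) - 4*y^3 - 12*y^2 - 3*y + 5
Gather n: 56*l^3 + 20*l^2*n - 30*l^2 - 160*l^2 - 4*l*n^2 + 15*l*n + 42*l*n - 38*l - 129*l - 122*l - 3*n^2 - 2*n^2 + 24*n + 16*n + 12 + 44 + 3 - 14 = 56*l^3 - 190*l^2 - 289*l + n^2*(-4*l - 5) + n*(20*l^2 + 57*l + 40) + 45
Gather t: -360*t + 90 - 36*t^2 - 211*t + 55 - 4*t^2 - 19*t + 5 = -40*t^2 - 590*t + 150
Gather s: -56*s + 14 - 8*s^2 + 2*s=-8*s^2 - 54*s + 14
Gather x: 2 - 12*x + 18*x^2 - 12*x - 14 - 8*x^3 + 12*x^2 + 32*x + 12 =-8*x^3 + 30*x^2 + 8*x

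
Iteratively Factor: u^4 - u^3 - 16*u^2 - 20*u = (u)*(u^3 - u^2 - 16*u - 20) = u*(u - 5)*(u^2 + 4*u + 4) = u*(u - 5)*(u + 2)*(u + 2)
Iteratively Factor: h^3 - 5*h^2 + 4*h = (h)*(h^2 - 5*h + 4) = h*(h - 1)*(h - 4)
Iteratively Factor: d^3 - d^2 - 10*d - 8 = (d + 1)*(d^2 - 2*d - 8) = (d + 1)*(d + 2)*(d - 4)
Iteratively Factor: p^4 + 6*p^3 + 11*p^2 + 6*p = (p + 1)*(p^3 + 5*p^2 + 6*p) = (p + 1)*(p + 2)*(p^2 + 3*p) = p*(p + 1)*(p + 2)*(p + 3)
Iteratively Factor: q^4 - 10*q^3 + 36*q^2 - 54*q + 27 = (q - 3)*(q^3 - 7*q^2 + 15*q - 9) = (q - 3)^2*(q^2 - 4*q + 3) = (q - 3)^2*(q - 1)*(q - 3)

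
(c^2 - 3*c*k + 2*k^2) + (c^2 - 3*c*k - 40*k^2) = 2*c^2 - 6*c*k - 38*k^2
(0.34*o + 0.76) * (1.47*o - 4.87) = 0.4998*o^2 - 0.5386*o - 3.7012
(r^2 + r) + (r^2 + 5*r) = 2*r^2 + 6*r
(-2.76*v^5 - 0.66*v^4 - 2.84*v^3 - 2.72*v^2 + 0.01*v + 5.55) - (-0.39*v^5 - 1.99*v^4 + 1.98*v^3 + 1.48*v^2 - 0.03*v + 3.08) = -2.37*v^5 + 1.33*v^4 - 4.82*v^3 - 4.2*v^2 + 0.04*v + 2.47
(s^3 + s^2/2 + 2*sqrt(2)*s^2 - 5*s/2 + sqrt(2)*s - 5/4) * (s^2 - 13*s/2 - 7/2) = s^5 - 6*s^4 + 2*sqrt(2)*s^4 - 12*sqrt(2)*s^3 - 37*s^3/4 - 27*sqrt(2)*s^2/2 + 53*s^2/4 - 7*sqrt(2)*s/2 + 135*s/8 + 35/8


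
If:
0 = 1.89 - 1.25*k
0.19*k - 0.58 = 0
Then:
No Solution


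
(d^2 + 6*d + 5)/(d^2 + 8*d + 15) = (d + 1)/(d + 3)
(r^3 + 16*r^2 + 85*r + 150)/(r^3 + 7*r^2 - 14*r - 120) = (r + 5)/(r - 4)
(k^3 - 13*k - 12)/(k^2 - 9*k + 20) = (k^2 + 4*k + 3)/(k - 5)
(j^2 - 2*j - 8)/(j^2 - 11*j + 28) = (j + 2)/(j - 7)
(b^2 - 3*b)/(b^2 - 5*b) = (b - 3)/(b - 5)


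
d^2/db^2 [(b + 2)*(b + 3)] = 2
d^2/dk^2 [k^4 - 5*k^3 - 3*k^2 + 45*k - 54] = 12*k^2 - 30*k - 6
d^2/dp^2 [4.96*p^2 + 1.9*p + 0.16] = 9.92000000000000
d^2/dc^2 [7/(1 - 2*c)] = -56/(2*c - 1)^3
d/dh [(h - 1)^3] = 3*(h - 1)^2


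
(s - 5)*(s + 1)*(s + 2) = s^3 - 2*s^2 - 13*s - 10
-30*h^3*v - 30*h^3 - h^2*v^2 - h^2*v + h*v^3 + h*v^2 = (-6*h + v)*(5*h + v)*(h*v + h)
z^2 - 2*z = z*(z - 2)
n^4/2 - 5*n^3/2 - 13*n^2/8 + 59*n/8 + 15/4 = (n/2 + 1/4)*(n - 5)*(n - 2)*(n + 3/2)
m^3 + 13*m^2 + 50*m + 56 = (m + 2)*(m + 4)*(m + 7)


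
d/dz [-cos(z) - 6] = sin(z)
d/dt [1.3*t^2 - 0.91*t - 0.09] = 2.6*t - 0.91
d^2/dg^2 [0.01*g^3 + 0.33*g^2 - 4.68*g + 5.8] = 0.06*g + 0.66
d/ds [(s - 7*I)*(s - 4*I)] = 2*s - 11*I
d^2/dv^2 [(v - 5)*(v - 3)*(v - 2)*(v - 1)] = 12*v^2 - 66*v + 82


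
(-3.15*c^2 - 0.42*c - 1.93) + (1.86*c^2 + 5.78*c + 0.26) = -1.29*c^2 + 5.36*c - 1.67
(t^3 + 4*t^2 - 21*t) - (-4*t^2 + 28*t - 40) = t^3 + 8*t^2 - 49*t + 40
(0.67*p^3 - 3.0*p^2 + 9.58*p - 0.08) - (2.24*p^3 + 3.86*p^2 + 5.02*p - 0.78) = -1.57*p^3 - 6.86*p^2 + 4.56*p + 0.7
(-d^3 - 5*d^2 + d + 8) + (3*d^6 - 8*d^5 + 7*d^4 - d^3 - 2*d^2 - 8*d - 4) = 3*d^6 - 8*d^5 + 7*d^4 - 2*d^3 - 7*d^2 - 7*d + 4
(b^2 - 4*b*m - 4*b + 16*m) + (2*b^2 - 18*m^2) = 3*b^2 - 4*b*m - 4*b - 18*m^2 + 16*m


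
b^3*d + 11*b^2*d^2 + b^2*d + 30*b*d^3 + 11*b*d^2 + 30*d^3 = (b + 5*d)*(b + 6*d)*(b*d + d)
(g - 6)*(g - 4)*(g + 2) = g^3 - 8*g^2 + 4*g + 48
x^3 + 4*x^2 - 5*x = x*(x - 1)*(x + 5)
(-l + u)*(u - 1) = -l*u + l + u^2 - u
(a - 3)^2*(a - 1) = a^3 - 7*a^2 + 15*a - 9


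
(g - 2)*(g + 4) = g^2 + 2*g - 8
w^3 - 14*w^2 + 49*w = w*(w - 7)^2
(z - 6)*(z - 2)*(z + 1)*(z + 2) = z^4 - 5*z^3 - 10*z^2 + 20*z + 24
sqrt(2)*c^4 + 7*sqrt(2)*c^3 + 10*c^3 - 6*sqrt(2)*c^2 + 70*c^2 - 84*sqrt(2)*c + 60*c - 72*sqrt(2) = (c + 6)*(c - sqrt(2))*(c + 6*sqrt(2))*(sqrt(2)*c + sqrt(2))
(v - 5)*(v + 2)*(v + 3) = v^3 - 19*v - 30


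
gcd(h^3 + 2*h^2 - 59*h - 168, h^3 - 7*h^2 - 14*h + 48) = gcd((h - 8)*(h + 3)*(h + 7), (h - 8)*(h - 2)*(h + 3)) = h^2 - 5*h - 24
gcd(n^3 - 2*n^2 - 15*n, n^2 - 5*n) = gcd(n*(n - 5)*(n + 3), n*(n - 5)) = n^2 - 5*n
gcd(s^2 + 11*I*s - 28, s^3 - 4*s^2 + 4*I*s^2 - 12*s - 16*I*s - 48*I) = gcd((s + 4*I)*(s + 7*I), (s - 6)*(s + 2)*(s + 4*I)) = s + 4*I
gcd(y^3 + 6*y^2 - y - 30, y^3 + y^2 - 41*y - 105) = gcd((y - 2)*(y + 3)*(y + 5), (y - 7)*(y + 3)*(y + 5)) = y^2 + 8*y + 15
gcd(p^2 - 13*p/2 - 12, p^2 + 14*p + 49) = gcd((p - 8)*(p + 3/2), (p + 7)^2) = 1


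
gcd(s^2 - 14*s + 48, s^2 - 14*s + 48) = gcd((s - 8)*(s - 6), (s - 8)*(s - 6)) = s^2 - 14*s + 48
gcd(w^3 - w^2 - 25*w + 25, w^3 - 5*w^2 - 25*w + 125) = w^2 - 25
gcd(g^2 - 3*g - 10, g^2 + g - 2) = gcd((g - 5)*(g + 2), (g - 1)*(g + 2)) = g + 2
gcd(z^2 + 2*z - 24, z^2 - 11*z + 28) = z - 4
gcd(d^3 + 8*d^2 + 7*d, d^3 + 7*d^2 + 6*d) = d^2 + d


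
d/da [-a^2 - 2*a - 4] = -2*a - 2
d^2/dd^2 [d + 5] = 0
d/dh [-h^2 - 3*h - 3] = -2*h - 3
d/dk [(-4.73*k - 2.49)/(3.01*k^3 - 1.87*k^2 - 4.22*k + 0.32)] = (28.4746*k^3 + 13.6396*k^2 - 9.3126*k - 12.0214)/(9.0601*k^6 - 11.2574*k^5 - 21.9075*k^4 + 17.7092*k^3 + 16.6116*k^2 - 2.7008*k + 0.1024)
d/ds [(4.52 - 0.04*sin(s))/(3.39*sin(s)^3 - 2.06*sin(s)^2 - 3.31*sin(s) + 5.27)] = (0.2712*sin(s)^3 - 46.0508*sin(s)^2 + 18.6224*sin(s) + 14.7504)*cos(s)/(11.4921*sin(s)^6 - 13.9668*sin(s)^5 - 18.1982*sin(s)^4 + 49.3678*sin(s)^3 - 10.7563*sin(s)^2 - 34.8874*sin(s) + 27.7729)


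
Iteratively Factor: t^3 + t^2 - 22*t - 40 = (t - 5)*(t^2 + 6*t + 8) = (t - 5)*(t + 4)*(t + 2)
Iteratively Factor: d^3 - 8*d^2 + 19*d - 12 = (d - 4)*(d^2 - 4*d + 3) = (d - 4)*(d - 3)*(d - 1)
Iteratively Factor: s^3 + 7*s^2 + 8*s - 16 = (s + 4)*(s^2 + 3*s - 4) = (s - 1)*(s + 4)*(s + 4)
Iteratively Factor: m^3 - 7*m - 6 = (m - 3)*(m^2 + 3*m + 2) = (m - 3)*(m + 1)*(m + 2)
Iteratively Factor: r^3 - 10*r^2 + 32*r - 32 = (r - 2)*(r^2 - 8*r + 16) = (r - 4)*(r - 2)*(r - 4)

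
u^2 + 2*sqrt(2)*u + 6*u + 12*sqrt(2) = (u + 6)*(u + 2*sqrt(2))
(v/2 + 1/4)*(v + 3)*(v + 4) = v^3/2 + 15*v^2/4 + 31*v/4 + 3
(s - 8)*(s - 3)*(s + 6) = s^3 - 5*s^2 - 42*s + 144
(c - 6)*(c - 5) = c^2 - 11*c + 30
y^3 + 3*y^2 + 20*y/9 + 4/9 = (y + 1/3)*(y + 2/3)*(y + 2)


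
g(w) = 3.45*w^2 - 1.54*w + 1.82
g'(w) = 6.9*w - 1.54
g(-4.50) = 78.61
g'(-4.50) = -32.59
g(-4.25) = 70.68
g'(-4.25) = -30.86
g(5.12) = 84.37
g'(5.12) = 33.79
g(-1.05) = 7.24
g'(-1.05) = -8.78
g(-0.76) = 4.98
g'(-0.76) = -6.78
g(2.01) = 12.66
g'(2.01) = 12.33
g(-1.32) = 9.86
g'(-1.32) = -10.65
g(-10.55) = 402.06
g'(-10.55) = -74.34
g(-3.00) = 37.49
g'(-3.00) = -22.24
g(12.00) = 480.14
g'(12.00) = 81.26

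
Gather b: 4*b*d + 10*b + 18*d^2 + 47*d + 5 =b*(4*d + 10) + 18*d^2 + 47*d + 5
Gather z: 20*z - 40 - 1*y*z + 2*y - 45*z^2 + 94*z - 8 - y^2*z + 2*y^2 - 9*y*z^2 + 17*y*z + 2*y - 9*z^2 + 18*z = 2*y^2 + 4*y + z^2*(-9*y - 54) + z*(-y^2 + 16*y + 132) - 48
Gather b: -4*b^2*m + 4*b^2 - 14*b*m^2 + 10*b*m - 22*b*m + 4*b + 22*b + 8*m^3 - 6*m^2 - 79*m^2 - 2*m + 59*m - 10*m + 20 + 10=b^2*(4 - 4*m) + b*(-14*m^2 - 12*m + 26) + 8*m^3 - 85*m^2 + 47*m + 30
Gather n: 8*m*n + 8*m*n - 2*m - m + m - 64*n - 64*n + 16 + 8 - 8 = -2*m + n*(16*m - 128) + 16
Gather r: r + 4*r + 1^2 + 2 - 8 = 5*r - 5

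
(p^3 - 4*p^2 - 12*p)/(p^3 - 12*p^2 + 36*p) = (p + 2)/(p - 6)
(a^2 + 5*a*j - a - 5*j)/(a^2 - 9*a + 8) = (a + 5*j)/(a - 8)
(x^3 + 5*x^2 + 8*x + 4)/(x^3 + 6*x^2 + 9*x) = (x^3 + 5*x^2 + 8*x + 4)/(x*(x^2 + 6*x + 9))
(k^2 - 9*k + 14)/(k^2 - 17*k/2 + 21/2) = 2*(k - 2)/(2*k - 3)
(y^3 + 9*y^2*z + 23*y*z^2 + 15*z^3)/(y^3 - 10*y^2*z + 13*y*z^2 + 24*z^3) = (y^2 + 8*y*z + 15*z^2)/(y^2 - 11*y*z + 24*z^2)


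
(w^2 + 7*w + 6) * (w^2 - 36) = w^4 + 7*w^3 - 30*w^2 - 252*w - 216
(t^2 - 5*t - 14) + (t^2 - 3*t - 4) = 2*t^2 - 8*t - 18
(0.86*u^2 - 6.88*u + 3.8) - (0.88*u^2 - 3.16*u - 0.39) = -0.02*u^2 - 3.72*u + 4.19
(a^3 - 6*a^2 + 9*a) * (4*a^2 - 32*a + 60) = 4*a^5 - 56*a^4 + 288*a^3 - 648*a^2 + 540*a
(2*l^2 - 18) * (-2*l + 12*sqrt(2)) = -4*l^3 + 24*sqrt(2)*l^2 + 36*l - 216*sqrt(2)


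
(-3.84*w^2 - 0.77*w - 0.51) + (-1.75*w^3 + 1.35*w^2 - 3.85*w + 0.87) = -1.75*w^3 - 2.49*w^2 - 4.62*w + 0.36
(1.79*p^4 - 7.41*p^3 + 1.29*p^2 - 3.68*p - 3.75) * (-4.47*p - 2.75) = -8.0013*p^5 + 28.2002*p^4 + 14.6112*p^3 + 12.9021*p^2 + 26.8825*p + 10.3125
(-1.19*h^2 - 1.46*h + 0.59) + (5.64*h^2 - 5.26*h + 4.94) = 4.45*h^2 - 6.72*h + 5.53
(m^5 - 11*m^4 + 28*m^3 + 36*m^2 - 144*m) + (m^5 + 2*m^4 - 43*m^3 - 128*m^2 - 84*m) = 2*m^5 - 9*m^4 - 15*m^3 - 92*m^2 - 228*m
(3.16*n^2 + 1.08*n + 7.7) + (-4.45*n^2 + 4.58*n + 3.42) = -1.29*n^2 + 5.66*n + 11.12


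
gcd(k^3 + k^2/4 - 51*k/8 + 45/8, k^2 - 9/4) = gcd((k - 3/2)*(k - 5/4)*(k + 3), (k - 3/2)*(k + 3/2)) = k - 3/2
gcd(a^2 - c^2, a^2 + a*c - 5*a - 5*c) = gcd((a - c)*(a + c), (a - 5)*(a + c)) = a + c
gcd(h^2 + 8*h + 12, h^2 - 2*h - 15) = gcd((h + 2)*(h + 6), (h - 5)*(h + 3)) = 1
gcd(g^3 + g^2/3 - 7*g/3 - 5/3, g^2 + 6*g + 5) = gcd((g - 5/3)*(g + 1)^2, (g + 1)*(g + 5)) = g + 1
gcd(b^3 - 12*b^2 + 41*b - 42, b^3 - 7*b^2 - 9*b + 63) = b^2 - 10*b + 21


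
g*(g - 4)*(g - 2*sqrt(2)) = g^3 - 4*g^2 - 2*sqrt(2)*g^2 + 8*sqrt(2)*g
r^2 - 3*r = r*(r - 3)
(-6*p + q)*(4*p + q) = -24*p^2 - 2*p*q + q^2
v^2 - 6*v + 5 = (v - 5)*(v - 1)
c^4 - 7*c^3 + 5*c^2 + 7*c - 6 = (c - 6)*(c - 1)^2*(c + 1)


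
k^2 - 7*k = k*(k - 7)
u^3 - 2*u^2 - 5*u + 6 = (u - 3)*(u - 1)*(u + 2)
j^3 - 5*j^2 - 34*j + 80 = (j - 8)*(j - 2)*(j + 5)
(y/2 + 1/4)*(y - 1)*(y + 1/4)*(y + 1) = y^4/2 + 3*y^3/8 - 7*y^2/16 - 3*y/8 - 1/16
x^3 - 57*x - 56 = (x - 8)*(x + 1)*(x + 7)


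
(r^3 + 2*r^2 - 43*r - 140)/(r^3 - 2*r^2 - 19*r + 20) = (r^2 - 2*r - 35)/(r^2 - 6*r + 5)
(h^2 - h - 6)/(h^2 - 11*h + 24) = (h + 2)/(h - 8)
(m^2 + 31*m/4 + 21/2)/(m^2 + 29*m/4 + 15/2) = (4*m + 7)/(4*m + 5)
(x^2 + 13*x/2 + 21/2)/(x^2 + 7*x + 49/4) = 2*(x + 3)/(2*x + 7)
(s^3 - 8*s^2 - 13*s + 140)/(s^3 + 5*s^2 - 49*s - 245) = (s^2 - s - 20)/(s^2 + 12*s + 35)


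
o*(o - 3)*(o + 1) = o^3 - 2*o^2 - 3*o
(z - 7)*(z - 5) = z^2 - 12*z + 35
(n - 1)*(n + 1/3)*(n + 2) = n^3 + 4*n^2/3 - 5*n/3 - 2/3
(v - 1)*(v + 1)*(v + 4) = v^3 + 4*v^2 - v - 4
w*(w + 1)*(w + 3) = w^3 + 4*w^2 + 3*w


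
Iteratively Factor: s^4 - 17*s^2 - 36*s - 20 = (s + 1)*(s^3 - s^2 - 16*s - 20) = (s + 1)*(s + 2)*(s^2 - 3*s - 10) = (s - 5)*(s + 1)*(s + 2)*(s + 2)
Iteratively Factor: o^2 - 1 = (o - 1)*(o + 1)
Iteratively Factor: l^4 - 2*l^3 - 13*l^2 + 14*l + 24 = (l - 4)*(l^3 + 2*l^2 - 5*l - 6) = (l - 4)*(l - 2)*(l^2 + 4*l + 3) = (l - 4)*(l - 2)*(l + 1)*(l + 3)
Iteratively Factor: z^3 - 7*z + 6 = (z + 3)*(z^2 - 3*z + 2) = (z - 1)*(z + 3)*(z - 2)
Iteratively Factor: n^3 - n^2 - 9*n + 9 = (n + 3)*(n^2 - 4*n + 3) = (n - 3)*(n + 3)*(n - 1)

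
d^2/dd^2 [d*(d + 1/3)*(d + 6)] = 6*d + 38/3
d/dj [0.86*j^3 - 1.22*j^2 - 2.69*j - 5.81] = 2.58*j^2 - 2.44*j - 2.69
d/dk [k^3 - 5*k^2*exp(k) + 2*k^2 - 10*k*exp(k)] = -5*k^2*exp(k) + 3*k^2 - 20*k*exp(k) + 4*k - 10*exp(k)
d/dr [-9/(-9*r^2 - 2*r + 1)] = 18*(-9*r - 1)/(9*r^2 + 2*r - 1)^2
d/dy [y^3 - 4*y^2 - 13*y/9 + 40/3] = 3*y^2 - 8*y - 13/9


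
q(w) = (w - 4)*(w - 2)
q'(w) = 2*w - 6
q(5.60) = 5.76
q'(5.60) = 5.20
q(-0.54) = 11.53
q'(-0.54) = -7.08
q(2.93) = -1.00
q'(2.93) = -0.14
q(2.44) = -0.69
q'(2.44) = -1.12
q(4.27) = 0.61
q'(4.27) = 2.54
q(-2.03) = 24.30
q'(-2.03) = -10.06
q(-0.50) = 11.25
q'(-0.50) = -7.00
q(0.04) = 7.76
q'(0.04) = -5.92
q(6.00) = 8.00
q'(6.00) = 6.00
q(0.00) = 8.00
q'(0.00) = -6.00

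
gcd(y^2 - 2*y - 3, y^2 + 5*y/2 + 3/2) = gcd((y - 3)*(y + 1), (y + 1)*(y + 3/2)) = y + 1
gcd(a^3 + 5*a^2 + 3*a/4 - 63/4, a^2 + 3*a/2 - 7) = a + 7/2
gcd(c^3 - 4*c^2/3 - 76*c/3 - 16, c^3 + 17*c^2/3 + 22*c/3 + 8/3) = c^2 + 14*c/3 + 8/3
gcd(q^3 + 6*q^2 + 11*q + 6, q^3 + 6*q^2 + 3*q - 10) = q + 2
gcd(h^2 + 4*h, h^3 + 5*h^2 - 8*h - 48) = h + 4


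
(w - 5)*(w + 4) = w^2 - w - 20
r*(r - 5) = r^2 - 5*r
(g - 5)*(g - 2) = g^2 - 7*g + 10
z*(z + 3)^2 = z^3 + 6*z^2 + 9*z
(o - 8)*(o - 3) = o^2 - 11*o + 24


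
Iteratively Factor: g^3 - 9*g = (g + 3)*(g^2 - 3*g) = (g - 3)*(g + 3)*(g)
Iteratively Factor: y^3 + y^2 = (y + 1)*(y^2) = y*(y + 1)*(y)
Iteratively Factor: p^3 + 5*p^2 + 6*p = (p)*(p^2 + 5*p + 6) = p*(p + 2)*(p + 3)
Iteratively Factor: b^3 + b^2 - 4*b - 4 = (b + 2)*(b^2 - b - 2) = (b - 2)*(b + 2)*(b + 1)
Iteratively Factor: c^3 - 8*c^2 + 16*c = (c - 4)*(c^2 - 4*c) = (c - 4)^2*(c)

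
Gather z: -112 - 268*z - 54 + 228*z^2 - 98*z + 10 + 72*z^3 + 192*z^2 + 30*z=72*z^3 + 420*z^2 - 336*z - 156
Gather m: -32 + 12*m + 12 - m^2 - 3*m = -m^2 + 9*m - 20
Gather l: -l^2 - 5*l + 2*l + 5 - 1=-l^2 - 3*l + 4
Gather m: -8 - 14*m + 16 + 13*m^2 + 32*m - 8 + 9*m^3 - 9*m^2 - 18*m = 9*m^3 + 4*m^2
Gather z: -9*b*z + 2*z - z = z*(1 - 9*b)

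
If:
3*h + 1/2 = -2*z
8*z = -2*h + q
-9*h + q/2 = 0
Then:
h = -1/14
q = -9/7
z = -1/7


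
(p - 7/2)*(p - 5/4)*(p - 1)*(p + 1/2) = p^4 - 21*p^3/4 + 25*p^2/4 + 3*p/16 - 35/16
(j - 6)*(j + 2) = j^2 - 4*j - 12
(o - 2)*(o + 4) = o^2 + 2*o - 8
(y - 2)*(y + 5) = y^2 + 3*y - 10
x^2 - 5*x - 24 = (x - 8)*(x + 3)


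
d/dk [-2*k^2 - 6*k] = -4*k - 6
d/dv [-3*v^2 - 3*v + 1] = -6*v - 3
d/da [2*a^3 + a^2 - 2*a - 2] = 6*a^2 + 2*a - 2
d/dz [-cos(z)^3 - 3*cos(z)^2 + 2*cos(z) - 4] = (3*cos(z)^2 + 6*cos(z) - 2)*sin(z)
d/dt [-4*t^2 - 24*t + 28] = -8*t - 24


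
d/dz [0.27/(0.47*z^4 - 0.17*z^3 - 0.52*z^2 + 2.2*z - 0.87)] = (-0.5076*z^3 + 0.1377*z^2 + 0.2808*z - 0.594)/(-0.47*z^4 + 0.17*z^3 + 0.52*z^2 - 2.2*z + 0.87)^2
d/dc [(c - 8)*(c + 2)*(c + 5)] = 3*c^2 - 2*c - 46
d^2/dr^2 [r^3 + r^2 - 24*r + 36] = 6*r + 2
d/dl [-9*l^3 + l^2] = l*(2 - 27*l)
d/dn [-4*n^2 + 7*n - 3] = 7 - 8*n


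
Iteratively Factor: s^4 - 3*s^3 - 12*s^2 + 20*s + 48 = (s - 3)*(s^3 - 12*s - 16) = (s - 3)*(s + 2)*(s^2 - 2*s - 8) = (s - 3)*(s + 2)^2*(s - 4)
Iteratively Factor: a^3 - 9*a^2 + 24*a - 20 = (a - 5)*(a^2 - 4*a + 4) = (a - 5)*(a - 2)*(a - 2)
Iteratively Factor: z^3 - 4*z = (z)*(z^2 - 4) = z*(z + 2)*(z - 2)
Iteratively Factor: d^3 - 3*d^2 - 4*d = (d - 4)*(d^2 + d) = d*(d - 4)*(d + 1)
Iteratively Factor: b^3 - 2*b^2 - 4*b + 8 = (b - 2)*(b^2 - 4) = (b - 2)^2*(b + 2)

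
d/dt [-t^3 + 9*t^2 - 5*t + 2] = -3*t^2 + 18*t - 5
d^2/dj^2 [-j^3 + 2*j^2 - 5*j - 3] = 4 - 6*j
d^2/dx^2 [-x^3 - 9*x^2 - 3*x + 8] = -6*x - 18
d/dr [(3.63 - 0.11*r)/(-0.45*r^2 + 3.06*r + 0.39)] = (-0.0495*r^2 + 3.267*r - 11.1507)/(0.2025*r^4 - 2.754*r^3 + 9.0126*r^2 + 2.3868*r + 0.1521)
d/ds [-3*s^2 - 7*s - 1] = -6*s - 7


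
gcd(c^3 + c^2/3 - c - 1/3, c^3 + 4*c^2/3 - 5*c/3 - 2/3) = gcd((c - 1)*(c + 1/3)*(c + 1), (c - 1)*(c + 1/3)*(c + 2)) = c^2 - 2*c/3 - 1/3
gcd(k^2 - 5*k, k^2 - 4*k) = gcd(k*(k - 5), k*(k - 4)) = k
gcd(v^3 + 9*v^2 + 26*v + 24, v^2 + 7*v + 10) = v + 2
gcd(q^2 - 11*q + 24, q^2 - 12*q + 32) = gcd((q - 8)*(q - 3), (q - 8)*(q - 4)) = q - 8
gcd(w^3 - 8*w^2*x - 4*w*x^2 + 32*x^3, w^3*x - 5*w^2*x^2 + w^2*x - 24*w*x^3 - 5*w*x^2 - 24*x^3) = -w + 8*x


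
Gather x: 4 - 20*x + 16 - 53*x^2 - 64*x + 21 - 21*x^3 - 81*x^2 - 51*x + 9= -21*x^3 - 134*x^2 - 135*x + 50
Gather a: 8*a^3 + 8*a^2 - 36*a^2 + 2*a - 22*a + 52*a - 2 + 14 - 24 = 8*a^3 - 28*a^2 + 32*a - 12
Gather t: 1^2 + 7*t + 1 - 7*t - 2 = 0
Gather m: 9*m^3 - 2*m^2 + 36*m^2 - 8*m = 9*m^3 + 34*m^2 - 8*m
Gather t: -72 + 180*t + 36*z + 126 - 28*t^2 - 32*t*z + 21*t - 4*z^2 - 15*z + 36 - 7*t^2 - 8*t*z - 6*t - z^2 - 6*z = -35*t^2 + t*(195 - 40*z) - 5*z^2 + 15*z + 90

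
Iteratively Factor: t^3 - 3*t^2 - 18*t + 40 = (t - 5)*(t^2 + 2*t - 8) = (t - 5)*(t - 2)*(t + 4)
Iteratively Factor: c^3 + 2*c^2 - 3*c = (c + 3)*(c^2 - c) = (c - 1)*(c + 3)*(c)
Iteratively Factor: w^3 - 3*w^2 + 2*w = (w - 2)*(w^2 - w) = w*(w - 2)*(w - 1)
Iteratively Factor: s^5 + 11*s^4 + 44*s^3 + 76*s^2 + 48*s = (s + 2)*(s^4 + 9*s^3 + 26*s^2 + 24*s) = s*(s + 2)*(s^3 + 9*s^2 + 26*s + 24) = s*(s + 2)*(s + 4)*(s^2 + 5*s + 6) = s*(s + 2)*(s + 3)*(s + 4)*(s + 2)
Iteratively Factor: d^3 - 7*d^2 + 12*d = (d - 4)*(d^2 - 3*d) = (d - 4)*(d - 3)*(d)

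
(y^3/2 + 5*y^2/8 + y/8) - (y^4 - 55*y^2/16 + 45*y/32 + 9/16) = -y^4 + y^3/2 + 65*y^2/16 - 41*y/32 - 9/16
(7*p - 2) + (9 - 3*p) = 4*p + 7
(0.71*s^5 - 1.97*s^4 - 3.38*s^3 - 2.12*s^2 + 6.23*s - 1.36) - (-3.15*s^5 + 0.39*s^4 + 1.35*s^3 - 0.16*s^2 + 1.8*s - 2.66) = 3.86*s^5 - 2.36*s^4 - 4.73*s^3 - 1.96*s^2 + 4.43*s + 1.3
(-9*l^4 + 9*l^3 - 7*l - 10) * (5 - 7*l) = 63*l^5 - 108*l^4 + 45*l^3 + 49*l^2 + 35*l - 50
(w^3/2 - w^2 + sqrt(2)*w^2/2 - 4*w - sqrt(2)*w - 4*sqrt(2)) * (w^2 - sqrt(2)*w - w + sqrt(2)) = w^5/2 - 3*w^4/2 - 4*w^3 + 7*w^2 + 6*w - 8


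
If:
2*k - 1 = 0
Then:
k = 1/2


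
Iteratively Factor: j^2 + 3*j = (j)*(j + 3)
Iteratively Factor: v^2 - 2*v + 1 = (v - 1)*(v - 1)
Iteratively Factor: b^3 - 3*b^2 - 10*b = (b + 2)*(b^2 - 5*b) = (b - 5)*(b + 2)*(b)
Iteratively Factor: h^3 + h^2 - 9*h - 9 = (h + 1)*(h^2 - 9) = (h + 1)*(h + 3)*(h - 3)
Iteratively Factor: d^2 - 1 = (d + 1)*(d - 1)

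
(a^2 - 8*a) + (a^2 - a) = 2*a^2 - 9*a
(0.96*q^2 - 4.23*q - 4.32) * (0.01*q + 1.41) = 0.0096*q^3 + 1.3113*q^2 - 6.0075*q - 6.0912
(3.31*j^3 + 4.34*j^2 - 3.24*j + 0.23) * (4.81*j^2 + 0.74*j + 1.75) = 15.9211*j^5 + 23.3248*j^4 - 6.5803*j^3 + 6.3037*j^2 - 5.4998*j + 0.4025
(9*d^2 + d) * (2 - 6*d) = -54*d^3 + 12*d^2 + 2*d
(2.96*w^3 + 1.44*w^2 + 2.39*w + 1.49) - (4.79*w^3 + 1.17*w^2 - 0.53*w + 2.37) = -1.83*w^3 + 0.27*w^2 + 2.92*w - 0.88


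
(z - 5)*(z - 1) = z^2 - 6*z + 5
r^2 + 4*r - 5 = (r - 1)*(r + 5)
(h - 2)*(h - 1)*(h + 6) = h^3 + 3*h^2 - 16*h + 12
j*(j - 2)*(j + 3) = j^3 + j^2 - 6*j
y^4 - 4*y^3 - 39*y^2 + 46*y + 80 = (y - 8)*(y - 2)*(y + 1)*(y + 5)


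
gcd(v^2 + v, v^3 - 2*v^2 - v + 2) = v + 1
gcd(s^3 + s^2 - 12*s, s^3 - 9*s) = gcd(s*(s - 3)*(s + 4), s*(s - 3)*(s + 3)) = s^2 - 3*s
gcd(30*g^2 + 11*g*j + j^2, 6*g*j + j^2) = 6*g + j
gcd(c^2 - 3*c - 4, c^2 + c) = c + 1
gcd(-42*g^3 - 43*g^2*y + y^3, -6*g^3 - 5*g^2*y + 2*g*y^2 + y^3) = g + y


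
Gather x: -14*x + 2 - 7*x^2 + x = -7*x^2 - 13*x + 2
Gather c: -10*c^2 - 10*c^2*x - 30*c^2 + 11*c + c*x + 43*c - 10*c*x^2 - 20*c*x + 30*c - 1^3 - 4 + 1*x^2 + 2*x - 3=c^2*(-10*x - 40) + c*(-10*x^2 - 19*x + 84) + x^2 + 2*x - 8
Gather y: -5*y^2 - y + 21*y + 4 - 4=-5*y^2 + 20*y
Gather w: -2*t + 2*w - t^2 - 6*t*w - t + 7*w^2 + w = -t^2 - 3*t + 7*w^2 + w*(3 - 6*t)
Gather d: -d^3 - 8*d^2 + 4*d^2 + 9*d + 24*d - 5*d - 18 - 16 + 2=-d^3 - 4*d^2 + 28*d - 32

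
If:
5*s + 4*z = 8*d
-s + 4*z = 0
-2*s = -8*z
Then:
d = 3*z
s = 4*z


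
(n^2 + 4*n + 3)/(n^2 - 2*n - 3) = (n + 3)/(n - 3)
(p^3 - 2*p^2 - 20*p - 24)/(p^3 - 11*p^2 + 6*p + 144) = (p^2 + 4*p + 4)/(p^2 - 5*p - 24)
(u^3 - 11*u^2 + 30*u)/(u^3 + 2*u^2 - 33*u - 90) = u*(u - 5)/(u^2 + 8*u + 15)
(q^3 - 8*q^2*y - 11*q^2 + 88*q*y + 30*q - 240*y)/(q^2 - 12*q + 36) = (q^2 - 8*q*y - 5*q + 40*y)/(q - 6)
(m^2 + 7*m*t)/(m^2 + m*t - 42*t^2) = m/(m - 6*t)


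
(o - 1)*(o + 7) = o^2 + 6*o - 7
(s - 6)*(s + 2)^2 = s^3 - 2*s^2 - 20*s - 24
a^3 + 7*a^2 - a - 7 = (a - 1)*(a + 1)*(a + 7)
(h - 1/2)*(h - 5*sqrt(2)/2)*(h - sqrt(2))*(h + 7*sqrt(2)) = h^4 - h^3/2 + 7*sqrt(2)*h^3/2 - 44*h^2 - 7*sqrt(2)*h^2/4 + 22*h + 35*sqrt(2)*h - 35*sqrt(2)/2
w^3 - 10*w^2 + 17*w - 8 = (w - 8)*(w - 1)^2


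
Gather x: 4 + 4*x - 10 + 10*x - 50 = 14*x - 56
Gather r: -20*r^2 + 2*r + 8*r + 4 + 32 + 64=-20*r^2 + 10*r + 100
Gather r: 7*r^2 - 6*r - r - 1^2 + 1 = 7*r^2 - 7*r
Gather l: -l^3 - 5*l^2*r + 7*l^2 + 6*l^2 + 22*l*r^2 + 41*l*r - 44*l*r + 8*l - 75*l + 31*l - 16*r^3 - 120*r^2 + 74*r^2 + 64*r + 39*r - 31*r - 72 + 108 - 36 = -l^3 + l^2*(13 - 5*r) + l*(22*r^2 - 3*r - 36) - 16*r^3 - 46*r^2 + 72*r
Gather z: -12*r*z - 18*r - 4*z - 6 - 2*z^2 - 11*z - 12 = -18*r - 2*z^2 + z*(-12*r - 15) - 18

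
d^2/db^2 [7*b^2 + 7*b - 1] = 14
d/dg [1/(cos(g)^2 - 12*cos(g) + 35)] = 2*(cos(g) - 6)*sin(g)/(cos(g)^2 - 12*cos(g) + 35)^2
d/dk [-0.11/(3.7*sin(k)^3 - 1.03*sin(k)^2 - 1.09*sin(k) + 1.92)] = (1.221*sin(k)^2 - 0.2266*sin(k) - 0.1199)*cos(k)/(3.7*sin(k)^3 - 1.03*sin(k)^2 - 1.09*sin(k) + 1.92)^2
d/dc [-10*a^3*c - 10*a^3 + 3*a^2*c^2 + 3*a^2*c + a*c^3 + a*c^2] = a*(-10*a^2 + 6*a*c + 3*a + 3*c^2 + 2*c)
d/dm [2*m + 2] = 2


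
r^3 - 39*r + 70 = (r - 5)*(r - 2)*(r + 7)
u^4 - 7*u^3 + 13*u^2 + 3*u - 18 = (u - 3)^2*(u - 2)*(u + 1)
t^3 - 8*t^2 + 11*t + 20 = (t - 5)*(t - 4)*(t + 1)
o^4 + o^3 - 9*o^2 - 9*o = o*(o - 3)*(o + 1)*(o + 3)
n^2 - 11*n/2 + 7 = (n - 7/2)*(n - 2)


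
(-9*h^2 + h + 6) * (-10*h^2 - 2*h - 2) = 90*h^4 + 8*h^3 - 44*h^2 - 14*h - 12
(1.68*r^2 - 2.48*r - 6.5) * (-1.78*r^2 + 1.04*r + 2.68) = -2.9904*r^4 + 6.1616*r^3 + 13.4932*r^2 - 13.4064*r - 17.42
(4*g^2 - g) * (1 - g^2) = -4*g^4 + g^3 + 4*g^2 - g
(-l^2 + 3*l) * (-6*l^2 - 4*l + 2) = 6*l^4 - 14*l^3 - 14*l^2 + 6*l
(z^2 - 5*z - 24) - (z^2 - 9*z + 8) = 4*z - 32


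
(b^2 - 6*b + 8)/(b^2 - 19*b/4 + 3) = 4*(b - 2)/(4*b - 3)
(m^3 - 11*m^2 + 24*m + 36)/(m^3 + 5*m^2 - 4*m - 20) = (m^3 - 11*m^2 + 24*m + 36)/(m^3 + 5*m^2 - 4*m - 20)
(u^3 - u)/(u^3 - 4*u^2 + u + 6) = u*(u - 1)/(u^2 - 5*u + 6)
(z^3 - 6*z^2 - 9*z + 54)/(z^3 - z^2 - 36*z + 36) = (z^2 - 9)/(z^2 + 5*z - 6)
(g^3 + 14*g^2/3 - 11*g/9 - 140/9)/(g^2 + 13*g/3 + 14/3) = (3*g^2 + 7*g - 20)/(3*(g + 2))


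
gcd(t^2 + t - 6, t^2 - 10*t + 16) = t - 2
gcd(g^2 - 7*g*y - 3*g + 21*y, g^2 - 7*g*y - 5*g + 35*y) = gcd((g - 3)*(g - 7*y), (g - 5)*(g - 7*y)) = -g + 7*y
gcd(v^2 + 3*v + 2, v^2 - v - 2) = v + 1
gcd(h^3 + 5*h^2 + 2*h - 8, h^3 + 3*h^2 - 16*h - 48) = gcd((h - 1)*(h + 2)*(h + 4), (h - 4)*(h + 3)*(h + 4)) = h + 4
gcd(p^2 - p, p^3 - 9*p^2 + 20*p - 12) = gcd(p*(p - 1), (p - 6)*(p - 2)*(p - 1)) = p - 1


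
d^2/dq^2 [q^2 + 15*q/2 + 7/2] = 2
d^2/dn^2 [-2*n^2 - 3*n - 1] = -4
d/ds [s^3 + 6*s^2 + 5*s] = 3*s^2 + 12*s + 5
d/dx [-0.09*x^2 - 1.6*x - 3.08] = -0.18*x - 1.6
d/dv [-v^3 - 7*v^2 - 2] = v*(-3*v - 14)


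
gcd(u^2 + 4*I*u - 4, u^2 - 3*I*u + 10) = u + 2*I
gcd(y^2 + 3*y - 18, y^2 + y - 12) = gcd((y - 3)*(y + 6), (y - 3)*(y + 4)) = y - 3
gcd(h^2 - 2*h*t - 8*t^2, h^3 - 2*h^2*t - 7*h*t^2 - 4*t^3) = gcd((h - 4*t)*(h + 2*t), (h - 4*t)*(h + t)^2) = -h + 4*t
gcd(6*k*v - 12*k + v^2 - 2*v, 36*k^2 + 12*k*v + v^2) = 6*k + v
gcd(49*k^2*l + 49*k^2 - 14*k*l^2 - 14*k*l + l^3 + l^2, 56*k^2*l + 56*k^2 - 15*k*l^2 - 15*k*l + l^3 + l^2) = 7*k*l + 7*k - l^2 - l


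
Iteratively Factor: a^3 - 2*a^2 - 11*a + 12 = (a - 4)*(a^2 + 2*a - 3) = (a - 4)*(a - 1)*(a + 3)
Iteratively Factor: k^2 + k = (k)*(k + 1)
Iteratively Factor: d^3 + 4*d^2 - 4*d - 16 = (d + 2)*(d^2 + 2*d - 8) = (d + 2)*(d + 4)*(d - 2)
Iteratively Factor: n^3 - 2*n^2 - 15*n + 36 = (n - 3)*(n^2 + n - 12) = (n - 3)^2*(n + 4)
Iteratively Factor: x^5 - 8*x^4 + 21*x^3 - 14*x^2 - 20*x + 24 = (x - 2)*(x^4 - 6*x^3 + 9*x^2 + 4*x - 12) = (x - 2)^2*(x^3 - 4*x^2 + x + 6) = (x - 2)^3*(x^2 - 2*x - 3) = (x - 3)*(x - 2)^3*(x + 1)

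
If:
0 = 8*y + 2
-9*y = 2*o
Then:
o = 9/8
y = -1/4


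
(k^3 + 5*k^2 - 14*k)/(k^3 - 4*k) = (k + 7)/(k + 2)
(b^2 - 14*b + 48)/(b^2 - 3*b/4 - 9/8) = 8*(-b^2 + 14*b - 48)/(-8*b^2 + 6*b + 9)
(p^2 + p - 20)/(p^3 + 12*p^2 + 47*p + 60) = (p - 4)/(p^2 + 7*p + 12)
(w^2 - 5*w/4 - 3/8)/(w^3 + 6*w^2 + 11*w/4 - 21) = (4*w + 1)/(2*(2*w^2 + 15*w + 28))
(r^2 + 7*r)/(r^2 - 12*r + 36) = r*(r + 7)/(r^2 - 12*r + 36)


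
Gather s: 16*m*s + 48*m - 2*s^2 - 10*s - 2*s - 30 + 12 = 48*m - 2*s^2 + s*(16*m - 12) - 18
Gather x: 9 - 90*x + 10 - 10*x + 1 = 20 - 100*x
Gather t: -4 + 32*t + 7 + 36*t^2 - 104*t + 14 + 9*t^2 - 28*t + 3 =45*t^2 - 100*t + 20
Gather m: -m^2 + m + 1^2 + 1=-m^2 + m + 2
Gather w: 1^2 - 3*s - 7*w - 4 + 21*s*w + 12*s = 9*s + w*(21*s - 7) - 3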